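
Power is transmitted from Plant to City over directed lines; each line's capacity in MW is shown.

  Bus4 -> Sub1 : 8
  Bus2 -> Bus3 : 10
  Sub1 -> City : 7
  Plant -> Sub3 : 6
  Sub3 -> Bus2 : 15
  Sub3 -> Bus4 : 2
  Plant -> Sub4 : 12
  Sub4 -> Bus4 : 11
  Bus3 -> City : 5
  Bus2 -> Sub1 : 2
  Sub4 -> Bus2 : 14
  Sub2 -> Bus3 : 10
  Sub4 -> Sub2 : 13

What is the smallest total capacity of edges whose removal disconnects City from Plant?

Augment Plant→Sub3→Bus4→Sub1→City: bottleneck 2, flow now 2.
Augment Plant→Sub3→Bus2→Sub1→City: bottleneck 2, flow now 4.
Augment Plant→Sub3→Bus2→Bus3→City: bottleneck 2, flow now 6.
Augment Plant→Sub4→Sub2→Bus3→City: bottleneck 3, flow now 9.
Augment Plant→Sub4→Bus4→Sub1→City: bottleneck 3, flow now 12.
No augmenting path remains; maximum flow = 12.
By max-flow min-cut, the minimum cut capacity equals the max flow.
In the residual graph, reachable from Plant: {Plant, Sub3, Sub4, Sub2, Bus4, Bus2, Sub1, Bus3}.
Min-cut edges: Sub1→City (7), Bus3→City (5); capacity 7 + 5 = 12.

12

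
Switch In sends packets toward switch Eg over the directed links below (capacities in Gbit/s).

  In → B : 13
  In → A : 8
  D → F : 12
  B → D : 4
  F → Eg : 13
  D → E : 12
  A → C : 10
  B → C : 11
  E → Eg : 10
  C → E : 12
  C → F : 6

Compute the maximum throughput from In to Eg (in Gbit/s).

Augment In→A→C→E→Eg: bottleneck 8, flow now 8.
Augment In→B→C→E→Eg: bottleneck 2, flow now 10.
Augment In→B→C→F→Eg: bottleneck 6, flow now 16.
Augment In→B→D→F→Eg: bottleneck 4, flow now 20.
No augmenting path remains; maximum flow = 20.
In the residual graph, reachable from In: {In, A, B, C, E}.
Min-cut edges: B→D (4), C→F (6), E→Eg (10); capacity 4 + 6 + 10 = 20.
This cut is saturated, so no flow can exceed 20.

20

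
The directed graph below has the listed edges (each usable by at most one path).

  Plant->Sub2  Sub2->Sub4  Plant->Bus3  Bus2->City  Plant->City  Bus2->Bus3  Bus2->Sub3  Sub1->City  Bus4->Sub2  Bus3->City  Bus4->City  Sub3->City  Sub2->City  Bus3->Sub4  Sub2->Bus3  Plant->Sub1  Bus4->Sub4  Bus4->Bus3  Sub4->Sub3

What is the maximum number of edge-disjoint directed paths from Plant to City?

Assign every edge capacity 1; by Menger, the answer equals the max flow.
Path Plant→City (+1); total 1.
Path Plant→Sub2→City (+1); total 2.
Path Plant→Bus3→City (+1); total 3.
Path Plant→Sub1→City (+1); total 4.
No residual Plant→City path; max flow = 4.
Certifying cut of size 4: {Plant→Bus3, Plant→City, Plant→Sub1, Plant→Sub2}.

4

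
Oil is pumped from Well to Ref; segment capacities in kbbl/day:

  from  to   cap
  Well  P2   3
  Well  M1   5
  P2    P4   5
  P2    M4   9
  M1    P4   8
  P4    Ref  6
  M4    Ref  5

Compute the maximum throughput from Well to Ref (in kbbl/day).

8

Augment Well→P2→P4→Ref: bottleneck 3, flow now 3.
Augment Well→M1→P4→Ref: bottleneck 3, flow now 6.
Augment Well→M1→P4→P2→M4→Ref: bottleneck 2, flow now 8. (uses reverse residual edge)
No augmenting path remains; maximum flow = 8.
In the residual graph, reachable from Well: {Well}.
Min-cut edges: Well→P2 (3), Well→M1 (5); capacity 3 + 5 = 8.
This cut is saturated, so no flow can exceed 8.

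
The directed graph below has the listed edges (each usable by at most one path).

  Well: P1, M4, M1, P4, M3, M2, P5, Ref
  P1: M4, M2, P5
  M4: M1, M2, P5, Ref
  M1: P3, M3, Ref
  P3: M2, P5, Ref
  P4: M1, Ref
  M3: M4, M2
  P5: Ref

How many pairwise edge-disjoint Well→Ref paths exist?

6

Assign every edge capacity 1; by Menger, the answer equals the max flow.
Path Well→Ref (+1); total 1.
Path Well→M4→Ref (+1); total 2.
Path Well→M1→Ref (+1); total 3.
Path Well→P4→Ref (+1); total 4.
Path Well→P5→Ref (+1); total 5.
Path Well→P1→M4→M1→P3→Ref (+1); total 6.
No residual Well→Ref path; max flow = 6.
Certifying cut of size 6: {M4→M1, M4→Ref, P5→Ref, Well→M1, Well→P4, Well→Ref}.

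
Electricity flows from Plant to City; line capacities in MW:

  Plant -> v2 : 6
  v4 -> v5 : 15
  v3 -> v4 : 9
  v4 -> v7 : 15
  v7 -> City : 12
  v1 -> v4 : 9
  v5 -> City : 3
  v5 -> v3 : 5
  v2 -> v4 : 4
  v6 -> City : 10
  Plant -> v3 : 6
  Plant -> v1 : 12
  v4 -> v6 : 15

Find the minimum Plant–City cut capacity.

19

Augment Plant→v1→v4→v5→City: bottleneck 3, flow now 3.
Augment Plant→v1→v4→v6→City: bottleneck 6, flow now 9.
Augment Plant→v2→v4→v6→City: bottleneck 4, flow now 13.
Augment Plant→v3→v4→v7→City: bottleneck 6, flow now 19.
No augmenting path remains; maximum flow = 19.
By max-flow min-cut, the minimum cut capacity equals the max flow.
In the residual graph, reachable from Plant: {Plant, v1, v2}.
Min-cut edges: Plant→v3 (6), v1→v4 (9), v2→v4 (4); capacity 6 + 9 + 4 = 19.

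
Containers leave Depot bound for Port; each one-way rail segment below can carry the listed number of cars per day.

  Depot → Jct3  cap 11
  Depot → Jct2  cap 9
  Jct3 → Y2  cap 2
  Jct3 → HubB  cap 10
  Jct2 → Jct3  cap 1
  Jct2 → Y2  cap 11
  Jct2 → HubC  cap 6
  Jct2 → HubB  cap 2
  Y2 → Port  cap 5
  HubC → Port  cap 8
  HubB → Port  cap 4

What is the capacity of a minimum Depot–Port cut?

Augment Depot→Jct3→Y2→Port: bottleneck 2, flow now 2.
Augment Depot→Jct3→HubB→Port: bottleneck 4, flow now 6.
Augment Depot→Jct2→Y2→Port: bottleneck 3, flow now 9.
Augment Depot→Jct2→HubC→Port: bottleneck 6, flow now 15.
No augmenting path remains; maximum flow = 15.
By max-flow min-cut, the minimum cut capacity equals the max flow.
In the residual graph, reachable from Depot: {Depot, Jct3, HubB}.
Min-cut edges: Depot→Jct2 (9), Jct3→Y2 (2), HubB→Port (4); capacity 9 + 2 + 4 = 15.

15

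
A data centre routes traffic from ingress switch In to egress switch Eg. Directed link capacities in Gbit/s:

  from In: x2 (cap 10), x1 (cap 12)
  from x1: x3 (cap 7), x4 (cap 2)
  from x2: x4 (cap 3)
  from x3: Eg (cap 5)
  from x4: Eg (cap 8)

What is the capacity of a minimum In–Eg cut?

10

Augment In→x1→x3→Eg: bottleneck 5, flow now 5.
Augment In→x1→x4→Eg: bottleneck 2, flow now 7.
Augment In→x2→x4→Eg: bottleneck 3, flow now 10.
No augmenting path remains; maximum flow = 10.
By max-flow min-cut, the minimum cut capacity equals the max flow.
In the residual graph, reachable from In: {In, x1, x2, x3}.
Min-cut edges: x1→x4 (2), x2→x4 (3), x3→Eg (5); capacity 2 + 3 + 5 = 10.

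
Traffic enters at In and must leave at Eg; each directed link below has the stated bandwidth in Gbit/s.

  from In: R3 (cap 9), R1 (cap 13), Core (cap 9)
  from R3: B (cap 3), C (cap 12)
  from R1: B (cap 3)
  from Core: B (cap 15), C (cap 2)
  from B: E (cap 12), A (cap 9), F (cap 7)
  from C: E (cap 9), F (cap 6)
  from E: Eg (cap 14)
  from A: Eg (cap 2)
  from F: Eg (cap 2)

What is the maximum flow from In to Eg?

18

Augment In→R3→B→E→Eg: bottleneck 3, flow now 3.
Augment In→R3→C→E→Eg: bottleneck 6, flow now 9.
Augment In→R1→B→E→Eg: bottleneck 3, flow now 12.
Augment In→Core→B→E→Eg: bottleneck 2, flow now 14.
Augment In→Core→B→A→Eg: bottleneck 2, flow now 16.
Augment In→Core→B→F→Eg: bottleneck 2, flow now 18.
No augmenting path remains; maximum flow = 18.
In the residual graph, reachable from In: {In, R3, R1, Core, B, C, E, A, F}.
Min-cut edges: E→Eg (14), A→Eg (2), F→Eg (2); capacity 14 + 2 + 2 = 18.
This cut is saturated, so no flow can exceed 18.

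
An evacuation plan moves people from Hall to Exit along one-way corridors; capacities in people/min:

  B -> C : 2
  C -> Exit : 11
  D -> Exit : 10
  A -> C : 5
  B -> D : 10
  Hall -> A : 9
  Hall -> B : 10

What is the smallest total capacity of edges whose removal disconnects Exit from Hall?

15

Augment Hall→A→C→Exit: bottleneck 5, flow now 5.
Augment Hall→B→C→Exit: bottleneck 2, flow now 7.
Augment Hall→B→D→Exit: bottleneck 8, flow now 15.
No augmenting path remains; maximum flow = 15.
By max-flow min-cut, the minimum cut capacity equals the max flow.
In the residual graph, reachable from Hall: {Hall, A}.
Min-cut edges: Hall→B (10), A→C (5); capacity 10 + 5 = 15.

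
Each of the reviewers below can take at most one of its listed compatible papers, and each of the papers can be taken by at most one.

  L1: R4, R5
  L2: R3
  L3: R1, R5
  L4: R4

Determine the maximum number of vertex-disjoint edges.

4

Unit-capacity flow: source→left, listed edges, right→sink; max matching = max flow.
Augmenting path L1→R4 (+1); matched 1.
Augmenting path L2→R3 (+1); matched 2.
Augmenting path L3→R1 (+1); matched 3.
Augmenting path L4→R4→L1→R5 (+1); matched 4.
No augmenting path remains; maximum matching = 4.
König certificate: {L1, L2, L3, L4} is a vertex cover of size 4 (every listed pair touches it), so no matching can be larger.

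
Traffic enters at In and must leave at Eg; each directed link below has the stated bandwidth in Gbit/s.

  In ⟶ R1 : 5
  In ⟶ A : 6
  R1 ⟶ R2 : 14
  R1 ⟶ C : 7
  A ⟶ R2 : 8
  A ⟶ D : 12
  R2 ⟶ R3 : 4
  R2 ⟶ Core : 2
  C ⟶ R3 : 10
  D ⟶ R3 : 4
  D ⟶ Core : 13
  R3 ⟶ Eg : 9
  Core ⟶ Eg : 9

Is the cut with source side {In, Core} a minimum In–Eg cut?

Given cut capacity: 5 + 6 + 9 = 20.
Augment In→R1→R2→R3→Eg: bottleneck 4, flow now 4.
Augment In→R1→R2→Core→Eg: bottleneck 1, flow now 5.
Augment In→A→R2→Core→Eg: bottleneck 1, flow now 6.
Augment In→A→D→R3→Eg: bottleneck 4, flow now 10.
Augment In→A→D→Core→Eg: bottleneck 1, flow now 11.
No augmenting path remains; maximum flow = 11.
In the residual graph, reachable from In: {In}.
Min-cut edges: In→R1 (5), In→A (6); capacity 5 + 6 = 11.
Cut capacity 20 exceeds the max flow 11, so it is not minimum.

No — its capacity is 20, but the minimum cut has capacity 11.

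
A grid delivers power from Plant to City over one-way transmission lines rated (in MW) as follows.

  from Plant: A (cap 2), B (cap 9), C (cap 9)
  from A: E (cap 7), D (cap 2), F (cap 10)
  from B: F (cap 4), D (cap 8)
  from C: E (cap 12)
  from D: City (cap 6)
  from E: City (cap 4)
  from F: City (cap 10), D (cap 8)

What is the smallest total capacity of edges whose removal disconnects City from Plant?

15

Augment Plant→A→D→City: bottleneck 2, flow now 2.
Augment Plant→B→D→City: bottleneck 4, flow now 6.
Augment Plant→B→F→City: bottleneck 4, flow now 10.
Augment Plant→C→E→City: bottleneck 4, flow now 14.
Augment Plant→B→D→A→F→City: bottleneck 1, flow now 15. (uses reverse residual edge)
No augmenting path remains; maximum flow = 15.
By max-flow min-cut, the minimum cut capacity equals the max flow.
In the residual graph, reachable from Plant: {Plant, C, E}.
Min-cut edges: Plant→A (2), Plant→B (9), E→City (4); capacity 2 + 9 + 4 = 15.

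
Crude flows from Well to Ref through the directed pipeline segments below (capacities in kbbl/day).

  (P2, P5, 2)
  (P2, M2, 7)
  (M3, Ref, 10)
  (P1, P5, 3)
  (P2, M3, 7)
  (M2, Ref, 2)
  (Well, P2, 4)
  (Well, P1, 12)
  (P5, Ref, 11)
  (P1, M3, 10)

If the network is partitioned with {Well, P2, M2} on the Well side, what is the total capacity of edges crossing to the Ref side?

Edges leaving {Well, P2, M2}: Well→P1 (12), P2→M3 (7), P2→P5 (2), M2→Ref (2).
Cut capacity = 12 + 7 + 2 + 2 = 23.

23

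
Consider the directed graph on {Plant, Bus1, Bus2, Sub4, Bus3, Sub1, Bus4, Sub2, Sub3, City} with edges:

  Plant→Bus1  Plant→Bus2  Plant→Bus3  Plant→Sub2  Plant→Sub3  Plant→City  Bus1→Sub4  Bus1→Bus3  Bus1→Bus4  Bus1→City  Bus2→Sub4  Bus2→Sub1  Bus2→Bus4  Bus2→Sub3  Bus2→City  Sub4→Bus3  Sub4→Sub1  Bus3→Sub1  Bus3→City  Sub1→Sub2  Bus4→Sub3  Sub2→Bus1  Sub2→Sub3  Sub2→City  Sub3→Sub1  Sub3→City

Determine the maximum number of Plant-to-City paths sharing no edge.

Assign every edge capacity 1; by Menger, the answer equals the max flow.
Path Plant→City (+1); total 1.
Path Plant→Bus1→City (+1); total 2.
Path Plant→Bus2→City (+1); total 3.
Path Plant→Bus3→City (+1); total 4.
Path Plant→Sub2→City (+1); total 5.
Path Plant→Sub3→City (+1); total 6.
No residual Plant→City path; max flow = 6.
Certifying cut of size 6: {Plant→Bus1, Plant→Bus2, Plant→Bus3, Plant→City, Plant→Sub2, Plant→Sub3}.

6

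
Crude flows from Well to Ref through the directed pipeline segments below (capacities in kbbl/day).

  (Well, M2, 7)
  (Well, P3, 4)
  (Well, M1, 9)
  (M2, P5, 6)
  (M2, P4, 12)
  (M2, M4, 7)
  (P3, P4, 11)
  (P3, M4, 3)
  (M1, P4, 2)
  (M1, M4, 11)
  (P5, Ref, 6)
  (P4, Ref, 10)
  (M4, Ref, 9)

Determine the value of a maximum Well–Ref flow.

20

Augment Well→M2→P5→Ref: bottleneck 6, flow now 6.
Augment Well→M2→P4→Ref: bottleneck 1, flow now 7.
Augment Well→P3→P4→Ref: bottleneck 4, flow now 11.
Augment Well→M1→P4→Ref: bottleneck 2, flow now 13.
Augment Well→M1→M4→Ref: bottleneck 7, flow now 20.
No augmenting path remains; maximum flow = 20.
In the residual graph, reachable from Well: {Well}.
Min-cut edges: Well→M2 (7), Well→P3 (4), Well→M1 (9); capacity 7 + 4 + 9 = 20.
This cut is saturated, so no flow can exceed 20.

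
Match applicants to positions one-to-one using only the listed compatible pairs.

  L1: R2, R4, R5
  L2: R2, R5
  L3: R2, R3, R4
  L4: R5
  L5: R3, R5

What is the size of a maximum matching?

4

Unit-capacity flow: source→left, listed edges, right→sink; max matching = max flow.
Augmenting path L1→R2 (+1); matched 1.
Augmenting path L2→R5 (+1); matched 2.
Augmenting path L3→R3 (+1); matched 3.
Augmenting path L5→R3→L3→R4 (+1); matched 4.
No augmenting path remains; maximum matching = 4.
König certificate: {R2, R3, R4, R5} is a vertex cover of size 4 (every listed pair touches it), so no matching can be larger.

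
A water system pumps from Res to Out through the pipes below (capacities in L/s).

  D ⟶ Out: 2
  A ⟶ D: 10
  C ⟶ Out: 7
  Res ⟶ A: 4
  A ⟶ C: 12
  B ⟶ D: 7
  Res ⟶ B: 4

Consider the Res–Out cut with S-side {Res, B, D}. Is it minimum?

Yes — it is a minimum cut (capacity 6).

Given cut capacity: 4 + 2 = 6.
Augment Res→A→C→Out: bottleneck 4, flow now 4.
Augment Res→B→D→Out: bottleneck 2, flow now 6.
No augmenting path remains; maximum flow = 6.
Cut capacity 6 equals the max flow, so it is a minimum cut.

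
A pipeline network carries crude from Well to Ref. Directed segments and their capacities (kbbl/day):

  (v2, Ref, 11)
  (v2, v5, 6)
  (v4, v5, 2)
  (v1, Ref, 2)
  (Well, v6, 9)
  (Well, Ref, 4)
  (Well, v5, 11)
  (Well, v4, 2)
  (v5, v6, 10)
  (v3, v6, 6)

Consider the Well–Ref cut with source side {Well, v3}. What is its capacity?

32

Edges leaving {Well, v3}: Well→v4 (2), Well→v5 (11), Well→v6 (9), Well→Ref (4), v3→v6 (6).
Cut capacity = 2 + 11 + 9 + 4 + 6 = 32.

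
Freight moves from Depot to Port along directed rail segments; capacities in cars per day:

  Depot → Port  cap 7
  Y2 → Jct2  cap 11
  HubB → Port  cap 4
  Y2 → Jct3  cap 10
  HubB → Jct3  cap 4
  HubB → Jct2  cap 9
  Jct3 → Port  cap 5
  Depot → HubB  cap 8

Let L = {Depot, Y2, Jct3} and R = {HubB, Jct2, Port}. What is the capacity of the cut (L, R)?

Edges leaving {Depot, Y2, Jct3}: Depot→HubB (8), Depot→Port (7), Y2→Jct2 (11), Jct3→Port (5).
Cut capacity = 8 + 7 + 11 + 5 = 31.

31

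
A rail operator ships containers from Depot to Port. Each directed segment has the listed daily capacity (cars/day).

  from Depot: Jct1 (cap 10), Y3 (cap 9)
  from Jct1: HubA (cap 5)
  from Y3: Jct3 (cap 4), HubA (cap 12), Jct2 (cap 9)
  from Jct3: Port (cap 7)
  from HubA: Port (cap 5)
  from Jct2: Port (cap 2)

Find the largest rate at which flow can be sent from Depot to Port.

Augment Depot→Jct1→HubA→Port: bottleneck 5, flow now 5.
Augment Depot→Y3→Jct3→Port: bottleneck 4, flow now 9.
Augment Depot→Y3→Jct2→Port: bottleneck 2, flow now 11.
No augmenting path remains; maximum flow = 11.
In the residual graph, reachable from Depot: {Depot, Jct1, Y3, HubA, Jct2}.
Min-cut edges: Y3→Jct3 (4), HubA→Port (5), Jct2→Port (2); capacity 4 + 5 + 2 = 11.
This cut is saturated, so no flow can exceed 11.

11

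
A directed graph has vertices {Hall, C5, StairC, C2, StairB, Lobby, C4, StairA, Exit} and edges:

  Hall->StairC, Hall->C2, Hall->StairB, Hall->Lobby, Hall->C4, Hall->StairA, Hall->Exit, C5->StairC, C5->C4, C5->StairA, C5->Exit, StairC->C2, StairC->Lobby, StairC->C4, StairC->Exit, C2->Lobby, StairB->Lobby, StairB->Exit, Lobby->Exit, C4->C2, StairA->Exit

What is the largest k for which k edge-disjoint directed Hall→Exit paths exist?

5

Assign every edge capacity 1; by Menger, the answer equals the max flow.
Path Hall→Exit (+1); total 1.
Path Hall→StairC→Exit (+1); total 2.
Path Hall→StairB→Exit (+1); total 3.
Path Hall→Lobby→Exit (+1); total 4.
Path Hall→StairA→Exit (+1); total 5.
No residual Hall→Exit path; max flow = 5.
Certifying cut of size 5: {Hall→Exit, Hall→StairA, Hall→StairB, Hall→StairC, Lobby→Exit}.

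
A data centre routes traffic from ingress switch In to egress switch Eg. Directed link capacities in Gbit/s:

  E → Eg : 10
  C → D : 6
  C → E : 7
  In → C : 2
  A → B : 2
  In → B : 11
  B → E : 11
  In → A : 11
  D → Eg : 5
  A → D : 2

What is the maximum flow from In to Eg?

14

Augment In→A→D→Eg: bottleneck 2, flow now 2.
Augment In→B→E→Eg: bottleneck 10, flow now 12.
Augment In→C→D→Eg: bottleneck 2, flow now 14.
No augmenting path remains; maximum flow = 14.
In the residual graph, reachable from In: {In, A, B, E}.
Min-cut edges: In→C (2), A→D (2), E→Eg (10); capacity 2 + 2 + 10 = 14.
This cut is saturated, so no flow can exceed 14.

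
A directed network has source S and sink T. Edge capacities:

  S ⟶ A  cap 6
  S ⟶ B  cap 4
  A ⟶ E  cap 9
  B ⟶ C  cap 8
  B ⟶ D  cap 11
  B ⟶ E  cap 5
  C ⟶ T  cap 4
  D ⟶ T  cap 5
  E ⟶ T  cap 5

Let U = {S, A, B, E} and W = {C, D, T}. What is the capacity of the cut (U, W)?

Edges leaving {S, A, B, E}: B→C (8), B→D (11), E→T (5).
Cut capacity = 8 + 11 + 5 = 24.

24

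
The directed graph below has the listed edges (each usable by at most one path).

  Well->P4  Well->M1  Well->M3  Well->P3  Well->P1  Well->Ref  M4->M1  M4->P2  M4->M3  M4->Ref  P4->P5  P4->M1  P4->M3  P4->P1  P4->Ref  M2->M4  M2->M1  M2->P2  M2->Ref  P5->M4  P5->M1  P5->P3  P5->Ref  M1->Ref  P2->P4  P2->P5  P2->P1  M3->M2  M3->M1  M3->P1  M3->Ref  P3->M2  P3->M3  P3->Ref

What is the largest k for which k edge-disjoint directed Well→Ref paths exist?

Assign every edge capacity 1; by Menger, the answer equals the max flow.
Path Well→Ref (+1); total 1.
Path Well→P4→Ref (+1); total 2.
Path Well→M1→Ref (+1); total 3.
Path Well→M3→Ref (+1); total 4.
Path Well→P3→Ref (+1); total 5.
No residual Well→Ref path; max flow = 5.
Certifying cut of size 5: {Well→M1, Well→M3, Well→P3, Well→P4, Well→Ref}.

5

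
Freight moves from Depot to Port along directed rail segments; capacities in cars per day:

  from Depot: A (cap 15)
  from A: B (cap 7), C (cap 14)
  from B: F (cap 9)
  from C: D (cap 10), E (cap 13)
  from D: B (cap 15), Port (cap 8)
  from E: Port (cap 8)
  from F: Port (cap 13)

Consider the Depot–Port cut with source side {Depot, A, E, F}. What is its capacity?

42

Edges leaving {Depot, A, E, F}: A→B (7), A→C (14), E→Port (8), F→Port (13).
Cut capacity = 7 + 14 + 8 + 13 = 42.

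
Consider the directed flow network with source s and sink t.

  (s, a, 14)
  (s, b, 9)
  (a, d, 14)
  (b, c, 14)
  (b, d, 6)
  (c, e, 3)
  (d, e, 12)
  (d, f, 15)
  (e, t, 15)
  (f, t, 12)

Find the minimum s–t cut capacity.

Augment s→a→d→e→t: bottleneck 12, flow now 12.
Augment s→a→d→f→t: bottleneck 2, flow now 14.
Augment s→b→c→e→t: bottleneck 3, flow now 17.
Augment s→b→d→f→t: bottleneck 6, flow now 23.
No augmenting path remains; maximum flow = 23.
By max-flow min-cut, the minimum cut capacity equals the max flow.
In the residual graph, reachable from s: {s}.
Min-cut edges: s→a (14), s→b (9); capacity 14 + 9 = 23.

23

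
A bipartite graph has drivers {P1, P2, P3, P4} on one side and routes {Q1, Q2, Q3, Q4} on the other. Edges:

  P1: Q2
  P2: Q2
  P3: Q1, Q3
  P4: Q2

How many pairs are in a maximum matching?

Unit-capacity flow: source→left, listed edges, right→sink; max matching = max flow.
Augmenting path P1→Q2 (+1); matched 1.
Augmenting path P3→Q1 (+1); matched 2.
No augmenting path remains; maximum matching = 2.
König certificate: {P3, Q2} is a vertex cover of size 2 (every listed pair touches it), so no matching can be larger.

2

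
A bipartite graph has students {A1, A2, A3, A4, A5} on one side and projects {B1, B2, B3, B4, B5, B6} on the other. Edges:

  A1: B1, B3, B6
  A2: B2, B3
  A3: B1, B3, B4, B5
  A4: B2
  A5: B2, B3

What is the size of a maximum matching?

Unit-capacity flow: source→left, listed edges, right→sink; max matching = max flow.
Augmenting path A1→B1 (+1); matched 1.
Augmenting path A2→B2 (+1); matched 2.
Augmenting path A3→B3 (+1); matched 3.
Augmenting path A5→B3→A3→B4 (+1); matched 4.
No augmenting path remains; maximum matching = 4.
König certificate: {A1, A3, B2, B3} is a vertex cover of size 4 (every listed pair touches it), so no matching can be larger.

4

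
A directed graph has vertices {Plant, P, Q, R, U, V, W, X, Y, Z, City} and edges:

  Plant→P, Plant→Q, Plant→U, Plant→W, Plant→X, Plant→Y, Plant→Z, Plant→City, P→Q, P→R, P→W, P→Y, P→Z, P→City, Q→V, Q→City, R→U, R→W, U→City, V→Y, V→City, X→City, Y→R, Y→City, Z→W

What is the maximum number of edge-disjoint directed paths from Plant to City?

6

Assign every edge capacity 1; by Menger, the answer equals the max flow.
Path Plant→City (+1); total 1.
Path Plant→P→City (+1); total 2.
Path Plant→Q→City (+1); total 3.
Path Plant→U→City (+1); total 4.
Path Plant→X→City (+1); total 5.
Path Plant→Y→City (+1); total 6.
No residual Plant→City path; max flow = 6.
Certifying cut of size 6: {Plant→City, Plant→P, Plant→Q, Plant→U, Plant→X, Plant→Y}.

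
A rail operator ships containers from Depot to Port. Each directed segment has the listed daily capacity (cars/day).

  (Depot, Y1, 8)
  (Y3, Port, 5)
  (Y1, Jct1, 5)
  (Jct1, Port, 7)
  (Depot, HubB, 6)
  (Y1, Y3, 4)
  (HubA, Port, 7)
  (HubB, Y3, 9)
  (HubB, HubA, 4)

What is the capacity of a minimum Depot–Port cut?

Augment Depot→HubB→Y3→Port: bottleneck 5, flow now 5.
Augment Depot→HubB→HubA→Port: bottleneck 1, flow now 6.
Augment Depot→Y1→Jct1→Port: bottleneck 5, flow now 11.
Augment Depot→Y1→Y3→HubB→HubA→Port: bottleneck 3, flow now 14. (uses reverse residual edge)
No augmenting path remains; maximum flow = 14.
By max-flow min-cut, the minimum cut capacity equals the max flow.
In the residual graph, reachable from Depot: {Depot}.
Min-cut edges: Depot→HubB (6), Depot→Y1 (8); capacity 6 + 8 = 14.

14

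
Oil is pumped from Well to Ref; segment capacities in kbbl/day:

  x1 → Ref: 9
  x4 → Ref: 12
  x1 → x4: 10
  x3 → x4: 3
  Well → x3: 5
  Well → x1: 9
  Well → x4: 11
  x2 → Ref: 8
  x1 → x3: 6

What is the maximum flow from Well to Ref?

21

Augment Well→x1→Ref: bottleneck 9, flow now 9.
Augment Well→x4→Ref: bottleneck 11, flow now 20.
Augment Well→x3→x4→Ref: bottleneck 1, flow now 21.
No augmenting path remains; maximum flow = 21.
In the residual graph, reachable from Well: {Well, x3, x4}.
Min-cut edges: Well→x1 (9), x4→Ref (12); capacity 9 + 12 = 21.
This cut is saturated, so no flow can exceed 21.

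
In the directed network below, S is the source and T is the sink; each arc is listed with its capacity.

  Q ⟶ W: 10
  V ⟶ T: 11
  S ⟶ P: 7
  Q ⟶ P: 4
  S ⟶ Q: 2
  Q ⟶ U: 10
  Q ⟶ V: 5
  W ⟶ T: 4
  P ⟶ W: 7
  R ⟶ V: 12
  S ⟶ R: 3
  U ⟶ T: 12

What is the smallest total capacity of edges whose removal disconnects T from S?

Augment S→P→W→T: bottleneck 4, flow now 4.
Augment S→Q→U→T: bottleneck 2, flow now 6.
Augment S→R→V→T: bottleneck 3, flow now 9.
No augmenting path remains; maximum flow = 9.
By max-flow min-cut, the minimum cut capacity equals the max flow.
In the residual graph, reachable from S: {S, P, W}.
Min-cut edges: S→Q (2), S→R (3), W→T (4); capacity 2 + 3 + 4 = 9.

9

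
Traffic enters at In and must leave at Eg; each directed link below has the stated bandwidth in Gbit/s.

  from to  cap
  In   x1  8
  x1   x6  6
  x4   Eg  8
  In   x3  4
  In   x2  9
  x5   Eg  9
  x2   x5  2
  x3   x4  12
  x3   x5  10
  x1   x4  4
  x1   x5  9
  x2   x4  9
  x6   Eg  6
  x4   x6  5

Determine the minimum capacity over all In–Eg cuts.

21

Augment In→x1→x4→Eg: bottleneck 4, flow now 4.
Augment In→x1→x5→Eg: bottleneck 4, flow now 8.
Augment In→x2→x4→Eg: bottleneck 4, flow now 12.
Augment In→x2→x5→Eg: bottleneck 2, flow now 14.
Augment In→x3→x5→Eg: bottleneck 3, flow now 17.
Augment In→x2→x4→x6→Eg: bottleneck 3, flow now 20.
Augment In→x3→x4→x6→Eg: bottleneck 1, flow now 21.
No augmenting path remains; maximum flow = 21.
By max-flow min-cut, the minimum cut capacity equals the max flow.
In the residual graph, reachable from In: {In}.
Min-cut edges: In→x1 (8), In→x2 (9), In→x3 (4); capacity 8 + 9 + 4 = 21.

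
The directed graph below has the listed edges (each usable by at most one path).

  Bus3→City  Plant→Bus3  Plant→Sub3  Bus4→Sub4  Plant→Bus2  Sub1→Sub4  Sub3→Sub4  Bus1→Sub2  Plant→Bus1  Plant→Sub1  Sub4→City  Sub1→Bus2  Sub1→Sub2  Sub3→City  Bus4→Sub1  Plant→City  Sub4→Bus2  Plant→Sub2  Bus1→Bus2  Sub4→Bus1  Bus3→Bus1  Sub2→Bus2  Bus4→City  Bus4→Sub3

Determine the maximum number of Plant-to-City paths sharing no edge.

Assign every edge capacity 1; by Menger, the answer equals the max flow.
Path Plant→City (+1); total 1.
Path Plant→Bus3→City (+1); total 2.
Path Plant→Sub3→City (+1); total 3.
Path Plant→Sub1→Sub4→City (+1); total 4.
No residual Plant→City path; max flow = 4.
Certifying cut of size 4: {Plant→Bus3, Plant→City, Plant→Sub1, Plant→Sub3}.

4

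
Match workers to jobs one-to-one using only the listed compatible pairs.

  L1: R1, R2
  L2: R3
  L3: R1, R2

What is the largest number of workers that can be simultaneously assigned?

Unit-capacity flow: source→left, listed edges, right→sink; max matching = max flow.
Augmenting path L1→R1 (+1); matched 1.
Augmenting path L2→R3 (+1); matched 2.
Augmenting path L3→R2 (+1); matched 3.
No augmenting path remains; maximum matching = 3.
König certificate: {L1, L2, L3} is a vertex cover of size 3 (every listed pair touches it), so no matching can be larger.

3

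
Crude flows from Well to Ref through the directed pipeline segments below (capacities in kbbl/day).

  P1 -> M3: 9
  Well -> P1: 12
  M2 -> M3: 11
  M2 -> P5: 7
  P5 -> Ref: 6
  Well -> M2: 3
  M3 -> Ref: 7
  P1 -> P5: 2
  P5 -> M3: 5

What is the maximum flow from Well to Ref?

Augment Well→M2→M3→Ref: bottleneck 3, flow now 3.
Augment Well→P1→M3→Ref: bottleneck 4, flow now 7.
Augment Well→P1→P5→Ref: bottleneck 2, flow now 9.
Augment Well→P1→M3→M2→P5→Ref: bottleneck 3, flow now 12. (uses reverse residual edge)
No augmenting path remains; maximum flow = 12.
In the residual graph, reachable from Well: {Well, P1, M3}.
Min-cut edges: Well→M2 (3), P1→P5 (2), M3→Ref (7); capacity 3 + 2 + 7 = 12.
This cut is saturated, so no flow can exceed 12.

12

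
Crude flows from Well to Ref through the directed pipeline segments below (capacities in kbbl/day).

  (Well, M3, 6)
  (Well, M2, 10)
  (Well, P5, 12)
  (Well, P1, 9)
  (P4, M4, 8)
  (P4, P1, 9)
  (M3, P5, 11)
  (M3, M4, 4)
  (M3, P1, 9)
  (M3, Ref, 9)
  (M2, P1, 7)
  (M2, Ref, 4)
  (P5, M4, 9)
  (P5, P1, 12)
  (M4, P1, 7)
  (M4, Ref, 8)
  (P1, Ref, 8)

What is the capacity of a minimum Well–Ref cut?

Augment Well→M3→Ref: bottleneck 6, flow now 6.
Augment Well→M2→Ref: bottleneck 4, flow now 10.
Augment Well→P1→Ref: bottleneck 8, flow now 18.
Augment Well→P5→M4→Ref: bottleneck 8, flow now 26.
No augmenting path remains; maximum flow = 26.
By max-flow min-cut, the minimum cut capacity equals the max flow.
In the residual graph, reachable from Well: {Well, M2, P5, M4, P1}.
Min-cut edges: Well→M3 (6), M2→Ref (4), M4→Ref (8), P1→Ref (8); capacity 6 + 4 + 8 + 8 = 26.

26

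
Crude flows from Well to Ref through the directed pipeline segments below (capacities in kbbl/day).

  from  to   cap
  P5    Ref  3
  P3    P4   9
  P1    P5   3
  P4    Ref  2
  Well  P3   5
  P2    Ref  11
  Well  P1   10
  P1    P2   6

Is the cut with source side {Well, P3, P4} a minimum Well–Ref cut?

Given cut capacity: 10 + 2 = 12.
Augment Well→P3→P4→Ref: bottleneck 2, flow now 2.
Augment Well→P1→P2→Ref: bottleneck 6, flow now 8.
Augment Well→P1→P5→Ref: bottleneck 3, flow now 11.
No augmenting path remains; maximum flow = 11.
In the residual graph, reachable from Well: {Well, P3, P1, P4}.
Min-cut edges: P1→P2 (6), P1→P5 (3), P4→Ref (2); capacity 6 + 3 + 2 = 11.
Cut capacity 12 exceeds the max flow 11, so it is not minimum.

No — its capacity is 12, but the minimum cut has capacity 11.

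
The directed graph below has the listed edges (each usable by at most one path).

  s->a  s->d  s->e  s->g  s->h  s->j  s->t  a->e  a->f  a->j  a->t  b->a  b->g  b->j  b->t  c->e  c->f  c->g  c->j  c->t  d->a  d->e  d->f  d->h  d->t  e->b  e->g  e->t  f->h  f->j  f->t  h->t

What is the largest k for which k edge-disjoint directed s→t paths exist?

5

Assign every edge capacity 1; by Menger, the answer equals the max flow.
Path s→t (+1); total 1.
Path s→a→t (+1); total 2.
Path s→d→t (+1); total 3.
Path s→e→t (+1); total 4.
Path s→h→t (+1); total 5.
No residual s→t path; max flow = 5.
Certifying cut of size 5: {s→a, s→d, s→e, s→h, s→t}.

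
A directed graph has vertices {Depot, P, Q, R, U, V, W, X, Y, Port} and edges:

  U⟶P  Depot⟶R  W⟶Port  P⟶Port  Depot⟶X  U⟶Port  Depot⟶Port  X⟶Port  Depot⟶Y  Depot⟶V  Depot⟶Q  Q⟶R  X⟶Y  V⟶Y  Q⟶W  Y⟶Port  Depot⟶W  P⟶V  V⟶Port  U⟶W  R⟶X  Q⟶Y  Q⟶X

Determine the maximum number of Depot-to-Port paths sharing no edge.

5

Assign every edge capacity 1; by Menger, the answer equals the max flow.
Path Depot→Port (+1); total 1.
Path Depot→V→Port (+1); total 2.
Path Depot→W→Port (+1); total 3.
Path Depot→X→Port (+1); total 4.
Path Depot→Y→Port (+1); total 5.
No residual Depot→Port path; max flow = 5.
Certifying cut of size 5: {Depot→Port, Depot→V, W→Port, X→Port, Y→Port}.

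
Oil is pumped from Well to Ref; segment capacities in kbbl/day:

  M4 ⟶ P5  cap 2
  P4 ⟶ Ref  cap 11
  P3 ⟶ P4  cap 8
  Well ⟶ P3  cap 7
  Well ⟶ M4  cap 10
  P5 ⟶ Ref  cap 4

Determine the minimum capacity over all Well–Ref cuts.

9

Augment Well→M4→P5→Ref: bottleneck 2, flow now 2.
Augment Well→P3→P4→Ref: bottleneck 7, flow now 9.
No augmenting path remains; maximum flow = 9.
By max-flow min-cut, the minimum cut capacity equals the max flow.
In the residual graph, reachable from Well: {Well, M4}.
Min-cut edges: Well→P3 (7), M4→P5 (2); capacity 7 + 2 = 9.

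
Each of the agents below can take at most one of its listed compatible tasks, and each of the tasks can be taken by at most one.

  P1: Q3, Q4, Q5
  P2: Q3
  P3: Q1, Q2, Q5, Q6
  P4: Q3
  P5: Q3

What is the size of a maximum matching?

Unit-capacity flow: source→left, listed edges, right→sink; max matching = max flow.
Augmenting path P1→Q3 (+1); matched 1.
Augmenting path P3→Q1 (+1); matched 2.
Augmenting path P2→Q3→P1→Q4 (+1); matched 3.
No augmenting path remains; maximum matching = 3.
König certificate: {P1, P3, Q3} is a vertex cover of size 3 (every listed pair touches it), so no matching can be larger.

3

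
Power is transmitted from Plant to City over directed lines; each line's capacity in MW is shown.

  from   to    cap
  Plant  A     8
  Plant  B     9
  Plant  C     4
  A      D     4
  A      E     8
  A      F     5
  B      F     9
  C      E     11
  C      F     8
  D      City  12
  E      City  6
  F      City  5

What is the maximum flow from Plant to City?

Augment Plant→A→D→City: bottleneck 4, flow now 4.
Augment Plant→A→E→City: bottleneck 4, flow now 8.
Augment Plant→B→F→City: bottleneck 5, flow now 13.
Augment Plant→C→E→City: bottleneck 2, flow now 15.
No augmenting path remains; maximum flow = 15.
In the residual graph, reachable from Plant: {Plant, A, B, C, E, F}.
Min-cut edges: A→D (4), E→City (6), F→City (5); capacity 4 + 6 + 5 = 15.
This cut is saturated, so no flow can exceed 15.

15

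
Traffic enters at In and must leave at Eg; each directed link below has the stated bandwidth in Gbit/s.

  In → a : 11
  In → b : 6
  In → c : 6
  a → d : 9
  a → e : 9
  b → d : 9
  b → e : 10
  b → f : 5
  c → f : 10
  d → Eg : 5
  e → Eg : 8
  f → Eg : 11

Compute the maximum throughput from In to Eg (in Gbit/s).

23

Augment In→a→d→Eg: bottleneck 5, flow now 5.
Augment In→a→e→Eg: bottleneck 6, flow now 11.
Augment In→b→e→Eg: bottleneck 2, flow now 13.
Augment In→b→f→Eg: bottleneck 4, flow now 17.
Augment In→c→f→Eg: bottleneck 6, flow now 23.
No augmenting path remains; maximum flow = 23.
In the residual graph, reachable from In: {In}.
Min-cut edges: In→a (11), In→b (6), In→c (6); capacity 11 + 6 + 6 = 23.
This cut is saturated, so no flow can exceed 23.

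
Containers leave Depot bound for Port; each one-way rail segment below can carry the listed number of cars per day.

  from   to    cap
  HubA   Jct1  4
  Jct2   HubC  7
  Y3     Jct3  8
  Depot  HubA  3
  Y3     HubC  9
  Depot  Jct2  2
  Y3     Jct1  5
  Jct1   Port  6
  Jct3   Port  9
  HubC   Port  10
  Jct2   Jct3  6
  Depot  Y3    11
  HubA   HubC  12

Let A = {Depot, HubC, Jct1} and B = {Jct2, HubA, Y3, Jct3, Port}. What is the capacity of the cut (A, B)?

Edges leaving {Depot, HubC, Jct1}: Depot→Jct2 (2), Depot→HubA (3), Depot→Y3 (11), HubC→Port (10), Jct1→Port (6).
Cut capacity = 2 + 3 + 11 + 10 + 6 = 32.

32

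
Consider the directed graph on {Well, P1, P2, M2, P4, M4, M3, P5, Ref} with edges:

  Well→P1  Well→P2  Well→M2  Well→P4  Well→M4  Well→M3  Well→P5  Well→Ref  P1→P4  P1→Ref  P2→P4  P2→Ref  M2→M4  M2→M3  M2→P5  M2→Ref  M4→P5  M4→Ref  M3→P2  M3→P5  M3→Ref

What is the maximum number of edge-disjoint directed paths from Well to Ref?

Assign every edge capacity 1; by Menger, the answer equals the max flow.
Path Well→Ref (+1); total 1.
Path Well→P1→Ref (+1); total 2.
Path Well→P2→Ref (+1); total 3.
Path Well→M2→Ref (+1); total 4.
Path Well→M4→Ref (+1); total 5.
Path Well→M3→Ref (+1); total 6.
No residual Well→Ref path; max flow = 6.
Certifying cut of size 6: {Well→M2, Well→M3, Well→M4, Well→P1, Well→P2, Well→Ref}.

6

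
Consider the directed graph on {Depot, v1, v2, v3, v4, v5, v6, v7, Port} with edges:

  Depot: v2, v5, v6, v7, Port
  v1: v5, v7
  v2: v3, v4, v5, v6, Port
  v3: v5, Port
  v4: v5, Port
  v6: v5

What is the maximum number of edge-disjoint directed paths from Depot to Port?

2

Assign every edge capacity 1; by Menger, the answer equals the max flow.
Path Depot→Port (+1); total 1.
Path Depot→v2→Port (+1); total 2.
No residual Depot→Port path; max flow = 2.
Certifying cut of size 2: {Depot→Port, Depot→v2}.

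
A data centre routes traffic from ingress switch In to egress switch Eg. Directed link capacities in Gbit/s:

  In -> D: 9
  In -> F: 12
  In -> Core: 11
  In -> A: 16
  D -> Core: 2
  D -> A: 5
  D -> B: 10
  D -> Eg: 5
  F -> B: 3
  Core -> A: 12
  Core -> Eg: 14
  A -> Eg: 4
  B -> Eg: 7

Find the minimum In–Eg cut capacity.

27

Augment In→D→Eg: bottleneck 5, flow now 5.
Augment In→Core→Eg: bottleneck 11, flow now 16.
Augment In→A→Eg: bottleneck 4, flow now 20.
Augment In→D→Core→Eg: bottleneck 2, flow now 22.
Augment In→D→B→Eg: bottleneck 2, flow now 24.
Augment In→F→B→Eg: bottleneck 3, flow now 27.
No augmenting path remains; maximum flow = 27.
By max-flow min-cut, the minimum cut capacity equals the max flow.
In the residual graph, reachable from In: {In, F, A}.
Min-cut edges: In→D (9), In→Core (11), F→B (3), A→Eg (4); capacity 9 + 11 + 3 + 4 = 27.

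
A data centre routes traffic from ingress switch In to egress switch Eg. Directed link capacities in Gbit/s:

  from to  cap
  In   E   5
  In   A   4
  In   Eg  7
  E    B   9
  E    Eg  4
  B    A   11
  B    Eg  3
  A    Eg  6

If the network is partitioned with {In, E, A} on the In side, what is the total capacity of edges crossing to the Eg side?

Edges leaving {In, E, A}: In→Eg (7), E→B (9), E→Eg (4), A→Eg (6).
Cut capacity = 7 + 9 + 4 + 6 = 26.

26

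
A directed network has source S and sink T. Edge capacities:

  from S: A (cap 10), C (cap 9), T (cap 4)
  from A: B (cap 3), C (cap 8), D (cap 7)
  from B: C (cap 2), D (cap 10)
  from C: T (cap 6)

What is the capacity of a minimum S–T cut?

Augment S→T: bottleneck 4, flow now 4.
Augment S→C→T: bottleneck 6, flow now 10.
No augmenting path remains; maximum flow = 10.
By max-flow min-cut, the minimum cut capacity equals the max flow.
In the residual graph, reachable from S: {S, A, B, C, D}.
Min-cut edges: S→T (4), C→T (6); capacity 4 + 6 = 10.

10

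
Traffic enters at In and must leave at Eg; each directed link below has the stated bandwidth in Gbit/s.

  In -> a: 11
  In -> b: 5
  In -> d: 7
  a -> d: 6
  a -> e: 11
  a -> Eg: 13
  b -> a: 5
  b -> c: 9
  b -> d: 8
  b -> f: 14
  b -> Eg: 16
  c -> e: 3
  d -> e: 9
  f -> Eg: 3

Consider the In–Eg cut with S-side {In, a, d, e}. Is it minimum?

No — its capacity is 18, but the minimum cut has capacity 16.

Given cut capacity: 5 + 13 = 18.
Augment In→a→Eg: bottleneck 11, flow now 11.
Augment In→b→Eg: bottleneck 5, flow now 16.
No augmenting path remains; maximum flow = 16.
In the residual graph, reachable from In: {In, d, e}.
Min-cut edges: In→a (11), In→b (5); capacity 11 + 5 = 16.
Cut capacity 18 exceeds the max flow 16, so it is not minimum.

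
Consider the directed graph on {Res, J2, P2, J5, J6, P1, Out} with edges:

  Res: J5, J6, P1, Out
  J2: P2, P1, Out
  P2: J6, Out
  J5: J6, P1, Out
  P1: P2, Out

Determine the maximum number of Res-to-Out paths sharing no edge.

3

Assign every edge capacity 1; by Menger, the answer equals the max flow.
Path Res→Out (+1); total 1.
Path Res→J5→Out (+1); total 2.
Path Res→P1→Out (+1); total 3.
No residual Res→Out path; max flow = 3.
Certifying cut of size 3: {Res→J5, Res→Out, Res→P1}.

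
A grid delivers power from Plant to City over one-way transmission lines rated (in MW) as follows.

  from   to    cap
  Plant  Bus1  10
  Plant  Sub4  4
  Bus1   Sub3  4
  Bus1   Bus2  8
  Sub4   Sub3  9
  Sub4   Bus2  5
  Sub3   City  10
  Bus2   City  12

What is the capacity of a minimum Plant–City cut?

Augment Plant→Bus1→Sub3→City: bottleneck 4, flow now 4.
Augment Plant→Bus1→Bus2→City: bottleneck 6, flow now 10.
Augment Plant→Sub4→Sub3→City: bottleneck 4, flow now 14.
No augmenting path remains; maximum flow = 14.
By max-flow min-cut, the minimum cut capacity equals the max flow.
In the residual graph, reachable from Plant: {Plant}.
Min-cut edges: Plant→Bus1 (10), Plant→Sub4 (4); capacity 10 + 4 = 14.

14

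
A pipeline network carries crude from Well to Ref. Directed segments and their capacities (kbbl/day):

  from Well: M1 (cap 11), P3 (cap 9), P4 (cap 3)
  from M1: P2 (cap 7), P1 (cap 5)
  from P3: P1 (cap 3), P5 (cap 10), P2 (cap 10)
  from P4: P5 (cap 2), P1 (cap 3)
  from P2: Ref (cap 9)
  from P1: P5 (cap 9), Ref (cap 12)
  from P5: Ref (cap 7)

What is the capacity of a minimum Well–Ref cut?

Augment Well→M1→P2→Ref: bottleneck 7, flow now 7.
Augment Well→M1→P1→Ref: bottleneck 4, flow now 11.
Augment Well→P3→P2→Ref: bottleneck 2, flow now 13.
Augment Well→P3→P1→Ref: bottleneck 3, flow now 16.
Augment Well→P3→P5→Ref: bottleneck 4, flow now 20.
Augment Well→P4→P1→Ref: bottleneck 3, flow now 23.
No augmenting path remains; maximum flow = 23.
By max-flow min-cut, the minimum cut capacity equals the max flow.
In the residual graph, reachable from Well: {Well}.
Min-cut edges: Well→M1 (11), Well→P3 (9), Well→P4 (3); capacity 11 + 9 + 3 = 23.

23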